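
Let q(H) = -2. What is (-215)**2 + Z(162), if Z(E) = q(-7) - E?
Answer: 46061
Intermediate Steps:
Z(E) = -2 - E
(-215)**2 + Z(162) = (-215)**2 + (-2 - 1*162) = 46225 + (-2 - 162) = 46225 - 164 = 46061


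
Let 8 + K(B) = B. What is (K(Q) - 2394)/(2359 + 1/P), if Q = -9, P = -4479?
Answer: -10798869/10565960 ≈ -1.0220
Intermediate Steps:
K(B) = -8 + B
(K(Q) - 2394)/(2359 + 1/P) = ((-8 - 9) - 2394)/(2359 + 1/(-4479)) = (-17 - 2394)/(2359 - 1/4479) = -2411/10565960/4479 = -2411*4479/10565960 = -10798869/10565960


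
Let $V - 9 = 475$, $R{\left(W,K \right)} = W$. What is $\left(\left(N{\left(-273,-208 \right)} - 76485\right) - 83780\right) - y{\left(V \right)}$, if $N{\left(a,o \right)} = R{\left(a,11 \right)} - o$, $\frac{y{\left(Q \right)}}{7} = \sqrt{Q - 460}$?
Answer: $-160330 - 14 \sqrt{6} \approx -1.6036 \cdot 10^{5}$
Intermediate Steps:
$V = 484$ ($V = 9 + 475 = 484$)
$y{\left(Q \right)} = 7 \sqrt{-460 + Q}$ ($y{\left(Q \right)} = 7 \sqrt{Q - 460} = 7 \sqrt{-460 + Q}$)
$N{\left(a,o \right)} = a - o$
$\left(\left(N{\left(-273,-208 \right)} - 76485\right) - 83780\right) - y{\left(V \right)} = \left(\left(\left(-273 - -208\right) - 76485\right) - 83780\right) - 7 \sqrt{-460 + 484} = \left(\left(\left(-273 + 208\right) - 76485\right) - 83780\right) - 7 \sqrt{24} = \left(\left(-65 - 76485\right) - 83780\right) - 7 \cdot 2 \sqrt{6} = \left(-76550 - 83780\right) - 14 \sqrt{6} = -160330 - 14 \sqrt{6}$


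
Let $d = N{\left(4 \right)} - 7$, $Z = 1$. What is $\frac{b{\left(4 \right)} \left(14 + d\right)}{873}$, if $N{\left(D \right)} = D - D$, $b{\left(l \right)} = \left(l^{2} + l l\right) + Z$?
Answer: $\frac{77}{291} \approx 0.2646$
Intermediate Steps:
$b{\left(l \right)} = 1 + 2 l^{2}$ ($b{\left(l \right)} = \left(l^{2} + l l\right) + 1 = \left(l^{2} + l^{2}\right) + 1 = 2 l^{2} + 1 = 1 + 2 l^{2}$)
$N{\left(D \right)} = 0$
$d = -7$ ($d = 0 - 7 = -7$)
$\frac{b{\left(4 \right)} \left(14 + d\right)}{873} = \frac{\left(1 + 2 \cdot 4^{2}\right) \left(14 - 7\right)}{873} = \left(1 + 2 \cdot 16\right) 7 \cdot \frac{1}{873} = \left(1 + 32\right) 7 \cdot \frac{1}{873} = 33 \cdot 7 \cdot \frac{1}{873} = 231 \cdot \frac{1}{873} = \frac{77}{291}$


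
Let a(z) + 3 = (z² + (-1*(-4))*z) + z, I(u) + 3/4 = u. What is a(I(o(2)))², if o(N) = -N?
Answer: 21609/256 ≈ 84.410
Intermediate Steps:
I(u) = -¾ + u
a(z) = -3 + z² + 5*z (a(z) = -3 + ((z² + (-1*(-4))*z) + z) = -3 + ((z² + 4*z) + z) = -3 + (z² + 5*z) = -3 + z² + 5*z)
a(I(o(2)))² = (-3 + (-¾ - 1*2)² + 5*(-¾ - 1*2))² = (-3 + (-¾ - 2)² + 5*(-¾ - 2))² = (-3 + (-11/4)² + 5*(-11/4))² = (-3 + 121/16 - 55/4)² = (-147/16)² = 21609/256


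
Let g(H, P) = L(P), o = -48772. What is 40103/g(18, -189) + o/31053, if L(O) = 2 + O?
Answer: -609839/2823 ≈ -216.03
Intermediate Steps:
g(H, P) = 2 + P
40103/g(18, -189) + o/31053 = 40103/(2 - 189) - 48772/31053 = 40103/(-187) - 48772*1/31053 = 40103*(-1/187) - 48772/31053 = -2359/11 - 48772/31053 = -609839/2823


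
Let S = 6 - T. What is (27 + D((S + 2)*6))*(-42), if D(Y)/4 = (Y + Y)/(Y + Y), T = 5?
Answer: -1302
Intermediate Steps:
S = 1 (S = 6 - 1*5 = 6 - 5 = 1)
D(Y) = 4 (D(Y) = 4*((Y + Y)/(Y + Y)) = 4*((2*Y)/((2*Y))) = 4*((2*Y)*(1/(2*Y))) = 4*1 = 4)
(27 + D((S + 2)*6))*(-42) = (27 + 4)*(-42) = 31*(-42) = -1302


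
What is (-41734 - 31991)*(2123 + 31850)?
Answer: -2504659425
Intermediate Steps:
(-41734 - 31991)*(2123 + 31850) = -73725*33973 = -2504659425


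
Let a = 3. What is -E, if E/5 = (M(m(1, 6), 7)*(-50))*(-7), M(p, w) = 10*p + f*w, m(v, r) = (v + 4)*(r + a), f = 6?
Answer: -861000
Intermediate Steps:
m(v, r) = (3 + r)*(4 + v) (m(v, r) = (v + 4)*(r + 3) = (4 + v)*(3 + r) = (3 + r)*(4 + v))
M(p, w) = 6*w + 10*p (M(p, w) = 10*p + 6*w = 6*w + 10*p)
E = 861000 (E = 5*(((6*7 + 10*(12 + 3*1 + 4*6 + 6*1))*(-50))*(-7)) = 5*(((42 + 10*(12 + 3 + 24 + 6))*(-50))*(-7)) = 5*(((42 + 10*45)*(-50))*(-7)) = 5*(((42 + 450)*(-50))*(-7)) = 5*((492*(-50))*(-7)) = 5*(-24600*(-7)) = 5*172200 = 861000)
-E = -1*861000 = -861000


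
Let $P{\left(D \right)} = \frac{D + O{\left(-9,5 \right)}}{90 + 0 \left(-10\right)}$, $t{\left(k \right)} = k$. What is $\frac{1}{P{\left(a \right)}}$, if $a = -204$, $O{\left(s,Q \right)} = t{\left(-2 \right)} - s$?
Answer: $- \frac{90}{197} \approx -0.45685$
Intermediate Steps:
$O{\left(s,Q \right)} = -2 - s$
$P{\left(D \right)} = \frac{7}{90} + \frac{D}{90}$ ($P{\left(D \right)} = \frac{D - -7}{90 + 0 \left(-10\right)} = \frac{D + \left(-2 + 9\right)}{90 + 0} = \frac{D + 7}{90} = \left(7 + D\right) \frac{1}{90} = \frac{7}{90} + \frac{D}{90}$)
$\frac{1}{P{\left(a \right)}} = \frac{1}{\frac{7}{90} + \frac{1}{90} \left(-204\right)} = \frac{1}{\frac{7}{90} - \frac{34}{15}} = \frac{1}{- \frac{197}{90}} = - \frac{90}{197}$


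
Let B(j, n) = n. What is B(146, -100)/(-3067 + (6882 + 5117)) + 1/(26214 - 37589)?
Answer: -40944/3628625 ≈ -0.011284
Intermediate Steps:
B(146, -100)/(-3067 + (6882 + 5117)) + 1/(26214 - 37589) = -100/(-3067 + (6882 + 5117)) + 1/(26214 - 37589) = -100/(-3067 + 11999) + 1/(-11375) = -100/8932 - 1/11375 = -100*1/8932 - 1/11375 = -25/2233 - 1/11375 = -40944/3628625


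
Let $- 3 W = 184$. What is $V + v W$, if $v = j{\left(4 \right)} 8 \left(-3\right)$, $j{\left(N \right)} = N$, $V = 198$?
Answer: $6086$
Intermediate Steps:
$W = - \frac{184}{3}$ ($W = \left(- \frac{1}{3}\right) 184 = - \frac{184}{3} \approx -61.333$)
$v = -96$ ($v = 4 \cdot 8 \left(-3\right) = 32 \left(-3\right) = -96$)
$V + v W = 198 - -5888 = 198 + 5888 = 6086$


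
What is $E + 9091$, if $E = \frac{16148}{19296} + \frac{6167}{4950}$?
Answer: $\frac{4020961177}{442200} \approx 9093.1$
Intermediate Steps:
$E = \frac{920977}{442200}$ ($E = 16148 \cdot \frac{1}{19296} + 6167 \cdot \frac{1}{4950} = \frac{4037}{4824} + \frac{6167}{4950} = \frac{920977}{442200} \approx 2.0827$)
$E + 9091 = \frac{920977}{442200} + 9091 = \frac{4020961177}{442200}$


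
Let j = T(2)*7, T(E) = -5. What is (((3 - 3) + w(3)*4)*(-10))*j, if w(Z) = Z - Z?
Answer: 0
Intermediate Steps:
w(Z) = 0
j = -35 (j = -5*7 = -35)
(((3 - 3) + w(3)*4)*(-10))*j = (((3 - 3) + 0*4)*(-10))*(-35) = ((0 + 0)*(-10))*(-35) = (0*(-10))*(-35) = 0*(-35) = 0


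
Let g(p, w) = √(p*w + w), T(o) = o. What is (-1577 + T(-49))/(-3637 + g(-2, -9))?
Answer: 813/1817 ≈ 0.44744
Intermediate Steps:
g(p, w) = √(w + p*w)
(-1577 + T(-49))/(-3637 + g(-2, -9)) = (-1577 - 49)/(-3637 + √(-9*(1 - 2))) = -1626/(-3637 + √(-9*(-1))) = -1626/(-3637 + √9) = -1626/(-3637 + 3) = -1626/(-3634) = -1626*(-1/3634) = 813/1817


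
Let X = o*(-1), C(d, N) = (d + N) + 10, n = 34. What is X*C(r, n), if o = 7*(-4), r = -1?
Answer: 1204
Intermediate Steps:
C(d, N) = 10 + N + d (C(d, N) = (N + d) + 10 = 10 + N + d)
o = -28
X = 28 (X = -28*(-1) = 28)
X*C(r, n) = 28*(10 + 34 - 1) = 28*43 = 1204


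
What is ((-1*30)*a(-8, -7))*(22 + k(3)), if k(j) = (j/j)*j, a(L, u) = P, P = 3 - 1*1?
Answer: -1500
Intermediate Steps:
P = 2 (P = 3 - 1 = 2)
a(L, u) = 2
k(j) = j (k(j) = 1*j = j)
((-1*30)*a(-8, -7))*(22 + k(3)) = (-1*30*2)*(22 + 3) = -30*2*25 = -60*25 = -1500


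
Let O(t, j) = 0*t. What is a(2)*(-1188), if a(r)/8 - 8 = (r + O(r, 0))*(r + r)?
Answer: -152064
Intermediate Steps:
O(t, j) = 0
a(r) = 64 + 16*r² (a(r) = 64 + 8*((r + 0)*(r + r)) = 64 + 8*(r*(2*r)) = 64 + 8*(2*r²) = 64 + 16*r²)
a(2)*(-1188) = (64 + 16*2²)*(-1188) = (64 + 16*4)*(-1188) = (64 + 64)*(-1188) = 128*(-1188) = -152064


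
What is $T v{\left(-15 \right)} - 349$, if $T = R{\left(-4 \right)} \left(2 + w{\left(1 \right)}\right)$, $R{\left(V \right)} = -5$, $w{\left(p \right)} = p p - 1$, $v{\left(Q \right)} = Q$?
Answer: $-199$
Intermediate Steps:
$w{\left(p \right)} = -1 + p^{2}$ ($w{\left(p \right)} = p^{2} - 1 = -1 + p^{2}$)
$T = -10$ ($T = - 5 \left(2 - \left(1 - 1^{2}\right)\right) = - 5 \left(2 + \left(-1 + 1\right)\right) = - 5 \left(2 + 0\right) = \left(-5\right) 2 = -10$)
$T v{\left(-15 \right)} - 349 = \left(-10\right) \left(-15\right) - 349 = 150 - 349 = -199$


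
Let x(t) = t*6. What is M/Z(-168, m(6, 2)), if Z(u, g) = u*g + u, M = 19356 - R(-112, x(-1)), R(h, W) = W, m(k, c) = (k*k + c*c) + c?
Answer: -461/172 ≈ -2.6802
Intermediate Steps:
m(k, c) = c + c² + k² (m(k, c) = (k² + c²) + c = (c² + k²) + c = c + c² + k²)
x(t) = 6*t
M = 19362 (M = 19356 - 6*(-1) = 19356 - 1*(-6) = 19356 + 6 = 19362)
Z(u, g) = u + g*u (Z(u, g) = g*u + u = u + g*u)
M/Z(-168, m(6, 2)) = 19362/((-168*(1 + (2 + 2² + 6²)))) = 19362/((-168*(1 + (2 + 4 + 36)))) = 19362/((-168*(1 + 42))) = 19362/((-168*43)) = 19362/(-7224) = 19362*(-1/7224) = -461/172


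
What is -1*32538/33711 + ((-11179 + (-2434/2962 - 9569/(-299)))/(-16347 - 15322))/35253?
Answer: -315408115564263659/326782008203056263 ≈ -0.96519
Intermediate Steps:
-1*32538/33711 + ((-11179 + (-2434/2962 - 9569/(-299)))/(-16347 - 15322))/35253 = -32538*1/33711 + ((-11179 + (-2434*1/2962 - 9569*(-1/299)))/(-31669))*(1/35253) = -638/661 + ((-11179 + (-1217/1481 + 9569/299))*(-1/31669))*(1/35253) = -638/661 + ((-11179 + 13807806/442819)*(-1/31669))*(1/35253) = -638/661 - 4936465795/442819*(-1/31669)*(1/35253) = -638/661 + (4936465795/14023634911)*(1/35253) = -638/661 + 4936465795/494375201517483 = -315408115564263659/326782008203056263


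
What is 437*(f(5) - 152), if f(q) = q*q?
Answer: -55499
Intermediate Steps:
f(q) = q²
437*(f(5) - 152) = 437*(5² - 152) = 437*(25 - 152) = 437*(-127) = -55499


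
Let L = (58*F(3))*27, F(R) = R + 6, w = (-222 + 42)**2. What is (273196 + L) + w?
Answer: 319690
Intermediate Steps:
w = 32400 (w = (-180)**2 = 32400)
F(R) = 6 + R
L = 14094 (L = (58*(6 + 3))*27 = (58*9)*27 = 522*27 = 14094)
(273196 + L) + w = (273196 + 14094) + 32400 = 287290 + 32400 = 319690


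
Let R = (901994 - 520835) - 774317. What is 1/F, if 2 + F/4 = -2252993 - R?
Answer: -1/7439348 ≈ -1.3442e-7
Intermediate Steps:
R = -393158 (R = 381159 - 774317 = -393158)
F = -7439348 (F = -8 + 4*(-2252993 - 1*(-393158)) = -8 + 4*(-2252993 + 393158) = -8 + 4*(-1859835) = -8 - 7439340 = -7439348)
1/F = 1/(-7439348) = -1/7439348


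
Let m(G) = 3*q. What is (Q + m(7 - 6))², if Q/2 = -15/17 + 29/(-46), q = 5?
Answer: 21921124/152881 ≈ 143.39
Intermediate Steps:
Q = -1183/391 (Q = 2*(-15/17 + 29/(-46)) = 2*(-15*1/17 + 29*(-1/46)) = 2*(-15/17 - 29/46) = 2*(-1183/782) = -1183/391 ≈ -3.0256)
m(G) = 15 (m(G) = 3*5 = 15)
(Q + m(7 - 6))² = (-1183/391 + 15)² = (4682/391)² = 21921124/152881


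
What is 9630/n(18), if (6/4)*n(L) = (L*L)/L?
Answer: 1605/2 ≈ 802.50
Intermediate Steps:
n(L) = 2*L/3 (n(L) = 2*((L*L)/L)/3 = 2*(L**2/L)/3 = 2*L/3)
9630/n(18) = 9630/(((2/3)*18)) = 9630/12 = 9630*(1/12) = 1605/2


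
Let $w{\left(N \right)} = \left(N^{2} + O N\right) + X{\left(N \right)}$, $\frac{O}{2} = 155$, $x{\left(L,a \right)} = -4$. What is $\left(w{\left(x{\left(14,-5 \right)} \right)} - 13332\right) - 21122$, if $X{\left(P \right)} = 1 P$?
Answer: $-35682$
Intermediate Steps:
$O = 310$ ($O = 2 \cdot 155 = 310$)
$X{\left(P \right)} = P$
$w{\left(N \right)} = N^{2} + 311 N$ ($w{\left(N \right)} = \left(N^{2} + 310 N\right) + N = N^{2} + 311 N$)
$\left(w{\left(x{\left(14,-5 \right)} \right)} - 13332\right) - 21122 = \left(- 4 \left(311 - 4\right) - 13332\right) - 21122 = \left(\left(-4\right) 307 - 13332\right) - 21122 = \left(-1228 - 13332\right) - 21122 = -14560 - 21122 = -35682$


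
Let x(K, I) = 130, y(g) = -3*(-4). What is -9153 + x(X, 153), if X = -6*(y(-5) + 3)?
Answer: -9023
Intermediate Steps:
y(g) = 12
X = -90 (X = -6*(12 + 3) = -6*15 = -90)
-9153 + x(X, 153) = -9153 + 130 = -9023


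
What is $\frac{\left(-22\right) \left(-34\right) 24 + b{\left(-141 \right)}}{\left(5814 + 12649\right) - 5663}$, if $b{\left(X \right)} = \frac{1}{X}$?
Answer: $\frac{2531231}{1804800} \approx 1.4025$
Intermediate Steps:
$\frac{\left(-22\right) \left(-34\right) 24 + b{\left(-141 \right)}}{\left(5814 + 12649\right) - 5663} = \frac{\left(-22\right) \left(-34\right) 24 + \frac{1}{-141}}{\left(5814 + 12649\right) - 5663} = \frac{748 \cdot 24 - \frac{1}{141}}{18463 - 5663} = \frac{17952 - \frac{1}{141}}{12800} = \frac{2531231}{141} \cdot \frac{1}{12800} = \frac{2531231}{1804800}$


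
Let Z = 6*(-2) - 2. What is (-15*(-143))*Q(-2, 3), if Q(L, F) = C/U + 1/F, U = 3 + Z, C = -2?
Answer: 1105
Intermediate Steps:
Z = -14 (Z = -12 - 2 = -14)
U = -11 (U = 3 - 14 = -11)
Q(L, F) = 2/11 + 1/F (Q(L, F) = -2/(-11) + 1/F = -2*(-1/11) + 1/F = 2/11 + 1/F)
(-15*(-143))*Q(-2, 3) = (-15*(-143))*(2/11 + 1/3) = 2145*(2/11 + ⅓) = 2145*(17/33) = 1105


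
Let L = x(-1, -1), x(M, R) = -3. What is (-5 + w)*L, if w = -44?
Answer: 147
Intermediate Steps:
L = -3
(-5 + w)*L = (-5 - 44)*(-3) = -49*(-3) = 147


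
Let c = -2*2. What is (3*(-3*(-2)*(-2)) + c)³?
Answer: -64000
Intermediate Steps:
c = -4
(3*(-3*(-2)*(-2)) + c)³ = (3*(-3*(-2)*(-2)) - 4)³ = (3*(6*(-2)) - 4)³ = (3*(-12) - 4)³ = (-36 - 4)³ = (-40)³ = -64000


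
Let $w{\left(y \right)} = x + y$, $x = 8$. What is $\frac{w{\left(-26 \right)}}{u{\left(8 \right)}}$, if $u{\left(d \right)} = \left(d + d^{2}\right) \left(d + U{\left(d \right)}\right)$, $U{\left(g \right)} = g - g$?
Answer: $- \frac{1}{32} \approx -0.03125$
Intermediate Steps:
$U{\left(g \right)} = 0$
$u{\left(d \right)} = d \left(d + d^{2}\right)$ ($u{\left(d \right)} = \left(d + d^{2}\right) \left(d + 0\right) = \left(d + d^{2}\right) d = d \left(d + d^{2}\right)$)
$w{\left(y \right)} = 8 + y$
$\frac{w{\left(-26 \right)}}{u{\left(8 \right)}} = \frac{8 - 26}{8^{2} \left(1 + 8\right)} = - \frac{18}{64 \cdot 9} = - \frac{18}{576} = \left(-18\right) \frac{1}{576} = - \frac{1}{32}$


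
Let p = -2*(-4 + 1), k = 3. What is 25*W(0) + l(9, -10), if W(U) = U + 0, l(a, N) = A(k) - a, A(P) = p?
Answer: -3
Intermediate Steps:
p = 6 (p = -2*(-3) = 6)
A(P) = 6
l(a, N) = 6 - a
W(U) = U
25*W(0) + l(9, -10) = 25*0 + (6 - 1*9) = 0 + (6 - 9) = 0 - 3 = -3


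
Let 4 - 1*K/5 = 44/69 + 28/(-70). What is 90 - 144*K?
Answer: -60234/23 ≈ -2618.9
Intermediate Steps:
K = 1298/69 (K = 20 - 5*(44/69 + 28/(-70)) = 20 - 5*(44*(1/69) + 28*(-1/70)) = 20 - 5*(44/69 - 2/5) = 20 - 5*82/345 = 20 - 82/69 = 1298/69 ≈ 18.812)
90 - 144*K = 90 - 144*1298/69 = 90 - 62304/23 = -60234/23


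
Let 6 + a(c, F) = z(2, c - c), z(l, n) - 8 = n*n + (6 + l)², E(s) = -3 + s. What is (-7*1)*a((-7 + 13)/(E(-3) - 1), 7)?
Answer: -462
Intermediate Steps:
z(l, n) = 8 + n² + (6 + l)² (z(l, n) = 8 + (n*n + (6 + l)²) = 8 + (n² + (6 + l)²) = 8 + n² + (6 + l)²)
a(c, F) = 66 (a(c, F) = -6 + (8 + (c - c)² + (6 + 2)²) = -6 + (8 + 0² + 8²) = -6 + (8 + 0 + 64) = -6 + 72 = 66)
(-7*1)*a((-7 + 13)/(E(-3) - 1), 7) = -7*1*66 = -7*66 = -462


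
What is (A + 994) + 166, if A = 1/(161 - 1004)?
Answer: 977879/843 ≈ 1160.0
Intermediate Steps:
A = -1/843 (A = 1/(-843) = -1/843 ≈ -0.0011862)
(A + 994) + 166 = (-1/843 + 994) + 166 = 837941/843 + 166 = 977879/843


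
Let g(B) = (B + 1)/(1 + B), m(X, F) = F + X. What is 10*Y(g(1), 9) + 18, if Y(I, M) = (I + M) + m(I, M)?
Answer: 218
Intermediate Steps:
g(B) = 1 (g(B) = (1 + B)/(1 + B) = 1)
Y(I, M) = 2*I + 2*M (Y(I, M) = (I + M) + (M + I) = (I + M) + (I + M) = 2*I + 2*M)
10*Y(g(1), 9) + 18 = 10*(2*1 + 2*9) + 18 = 10*(2 + 18) + 18 = 10*20 + 18 = 200 + 18 = 218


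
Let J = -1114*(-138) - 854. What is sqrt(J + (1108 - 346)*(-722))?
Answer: I*sqrt(397286) ≈ 630.31*I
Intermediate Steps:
J = 152878 (J = 153732 - 854 = 152878)
sqrt(J + (1108 - 346)*(-722)) = sqrt(152878 + (1108 - 346)*(-722)) = sqrt(152878 + 762*(-722)) = sqrt(152878 - 550164) = sqrt(-397286) = I*sqrt(397286)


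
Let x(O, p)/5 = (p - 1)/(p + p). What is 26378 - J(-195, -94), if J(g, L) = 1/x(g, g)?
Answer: 2585005/98 ≈ 26378.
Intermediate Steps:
x(O, p) = 5*(-1 + p)/(2*p) (x(O, p) = 5*((p - 1)/(p + p)) = 5*((-1 + p)/((2*p))) = 5*((-1 + p)*(1/(2*p))) = 5*((-1 + p)/(2*p)) = 5*(-1 + p)/(2*p))
J(g, L) = 2*g/(5*(-1 + g)) (J(g, L) = 1/(5*(-1 + g)/(2*g)) = 2*g/(5*(-1 + g)))
26378 - J(-195, -94) = 26378 - 2*(-195)/(5*(-1 - 195)) = 26378 - 2*(-195)/(5*(-196)) = 26378 - 2*(-195)*(-1)/(5*196) = 26378 - 1*39/98 = 26378 - 39/98 = 2585005/98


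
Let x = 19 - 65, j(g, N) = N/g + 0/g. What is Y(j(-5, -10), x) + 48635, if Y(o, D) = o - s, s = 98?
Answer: 48539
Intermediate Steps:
j(g, N) = N/g (j(g, N) = N/g + 0 = N/g)
x = -46
Y(o, D) = -98 + o (Y(o, D) = o - 1*98 = o - 98 = -98 + o)
Y(j(-5, -10), x) + 48635 = (-98 - 10/(-5)) + 48635 = (-98 - 10*(-⅕)) + 48635 = (-98 + 2) + 48635 = -96 + 48635 = 48539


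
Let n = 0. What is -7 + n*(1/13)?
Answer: -7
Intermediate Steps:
-7 + n*(1/13) = -7 + 0*(1/13) = -7 + 0 = -7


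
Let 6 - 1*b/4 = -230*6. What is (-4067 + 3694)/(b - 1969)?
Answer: -373/3575 ≈ -0.10434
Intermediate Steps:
b = 5544 (b = 24 - (-920)*6 = 24 - 4*(-1380) = 24 + 5520 = 5544)
(-4067 + 3694)/(b - 1969) = (-4067 + 3694)/(5544 - 1969) = -373/3575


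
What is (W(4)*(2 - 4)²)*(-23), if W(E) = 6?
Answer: -552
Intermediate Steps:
(W(4)*(2 - 4)²)*(-23) = (6*(2 - 4)²)*(-23) = (6*(-2)²)*(-23) = (6*4)*(-23) = 24*(-23) = -552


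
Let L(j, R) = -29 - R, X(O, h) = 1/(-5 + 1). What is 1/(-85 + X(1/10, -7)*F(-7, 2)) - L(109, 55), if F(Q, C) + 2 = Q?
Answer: 27800/331 ≈ 83.988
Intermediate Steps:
X(O, h) = -¼ (X(O, h) = 1/(-4) = -¼)
F(Q, C) = -2 + Q
1/(-85 + X(1/10, -7)*F(-7, 2)) - L(109, 55) = 1/(-85 - (-2 - 7)/4) - (-29 - 1*55) = 1/(-85 - ¼*(-9)) - (-29 - 55) = 1/(-85 + 9/4) - 1*(-84) = 1/(-331/4) + 84 = -4/331 + 84 = 27800/331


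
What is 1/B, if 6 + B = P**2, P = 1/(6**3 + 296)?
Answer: -262144/1572863 ≈ -0.16667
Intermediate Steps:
P = 1/512 (P = 1/(216 + 296) = 1/512 ≈ 0.0019531)
B = -1572863/262144 (B = -6 + (1/512)**2 = -6 + 1/262144 = -1572863/262144 ≈ -6.0000)
1/B = 1/(-1572863/262144) = -262144/1572863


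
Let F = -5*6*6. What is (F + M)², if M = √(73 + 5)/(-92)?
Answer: (16560 + √78)²/8464 ≈ 32435.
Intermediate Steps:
M = -√78/92 (M = √78*(-1/92) = -√78/92 ≈ -0.095997)
F = -180 (F = -30*6 = -180)
(F + M)² = (-180 - √78/92)²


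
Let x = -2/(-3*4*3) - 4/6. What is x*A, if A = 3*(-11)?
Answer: 121/6 ≈ 20.167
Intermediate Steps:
x = -11/18 (x = -2/((-12*3)) - 4*⅙ = -2/(-36) - ⅔ = -2*(-1/36) - ⅔ = 1/18 - ⅔ = -11/18 ≈ -0.61111)
A = -33
x*A = -11/18*(-33) = 121/6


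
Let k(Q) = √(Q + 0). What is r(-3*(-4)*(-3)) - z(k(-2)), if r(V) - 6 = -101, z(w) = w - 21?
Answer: -74 - I*√2 ≈ -74.0 - 1.4142*I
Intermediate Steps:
k(Q) = √Q
z(w) = -21 + w
r(V) = -95 (r(V) = 6 - 101 = -95)
r(-3*(-4)*(-3)) - z(k(-2)) = -95 - (-21 + √(-2)) = -95 - (-21 + I*√2) = -95 + (21 - I*√2) = -74 - I*√2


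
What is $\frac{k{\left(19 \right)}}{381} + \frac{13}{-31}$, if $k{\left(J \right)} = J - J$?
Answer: $- \frac{13}{31} \approx -0.41935$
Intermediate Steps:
$k{\left(J \right)} = 0$
$\frac{k{\left(19 \right)}}{381} + \frac{13}{-31} = \frac{0}{381} + \frac{13}{-31} = 0 \cdot \frac{1}{381} + 13 \left(- \frac{1}{31}\right) = 0 - \frac{13}{31} = - \frac{13}{31}$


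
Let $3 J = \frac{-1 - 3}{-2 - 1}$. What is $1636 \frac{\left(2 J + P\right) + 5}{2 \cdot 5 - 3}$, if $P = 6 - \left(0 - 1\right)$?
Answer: $\frac{189776}{63} \approx 3012.3$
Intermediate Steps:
$J = \frac{4}{9}$ ($J = \frac{\left(-1 - 3\right) \frac{1}{-2 - 1}}{3} = \frac{\left(-4\right) \frac{1}{-3}}{3} = \frac{\left(-4\right) \left(- \frac{1}{3}\right)}{3} = \frac{1}{3} \cdot \frac{4}{3} = \frac{4}{9} \approx 0.44444$)
$P = 7$ ($P = 6 - -1 = 6 + 1 = 7$)
$1636 \frac{\left(2 J + P\right) + 5}{2 \cdot 5 - 3} = 1636 \frac{\left(2 \cdot \frac{4}{9} + 7\right) + 5}{2 \cdot 5 - 3} = 1636 \frac{\left(\frac{8}{9} + 7\right) + 5}{10 - 3} = 1636 \frac{\frac{71}{9} + 5}{7} = 1636 \cdot \frac{116}{9} \cdot \frac{1}{7} = 1636 \cdot \frac{116}{63} = \frac{189776}{63}$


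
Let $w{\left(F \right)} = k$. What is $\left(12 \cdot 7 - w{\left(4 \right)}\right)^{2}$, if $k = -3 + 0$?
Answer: $7569$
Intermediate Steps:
$k = -3$
$w{\left(F \right)} = -3$
$\left(12 \cdot 7 - w{\left(4 \right)}\right)^{2} = \left(12 \cdot 7 - -3\right)^{2} = \left(84 + 3\right)^{2} = 87^{2} = 7569$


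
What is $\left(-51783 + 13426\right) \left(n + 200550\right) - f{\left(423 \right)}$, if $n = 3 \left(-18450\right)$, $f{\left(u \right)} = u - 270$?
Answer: $-5569436553$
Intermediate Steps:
$f{\left(u \right)} = -270 + u$
$n = -55350$
$\left(-51783 + 13426\right) \left(n + 200550\right) - f{\left(423 \right)} = \left(-51783 + 13426\right) \left(-55350 + 200550\right) - \left(-270 + 423\right) = \left(-38357\right) 145200 - 153 = -5569436400 - 153 = -5569436553$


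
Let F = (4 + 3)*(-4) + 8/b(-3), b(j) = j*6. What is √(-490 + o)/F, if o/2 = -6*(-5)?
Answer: -9*I*√430/256 ≈ -0.72902*I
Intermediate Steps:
b(j) = 6*j
o = 60 (o = 2*(-6*(-5)) = 2*30 = 60)
F = -256/9 (F = (4 + 3)*(-4) + 8/(6*(-3)) = 7*(-4) + 8/(-18) = -28 - 1/18*8 = -28 - 4/9 = -256/9 ≈ -28.444)
√(-490 + o)/F = √(-490 + 60)/(-256/9) = √(-430)*(-9/256) = (I*√430)*(-9/256) = -9*I*√430/256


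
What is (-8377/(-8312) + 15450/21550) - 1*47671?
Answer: -170773843817/3582472 ≈ -47669.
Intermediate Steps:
(-8377/(-8312) + 15450/21550) - 1*47671 = (-8377*(-1/8312) + 15450*(1/21550)) - 47671 = (8377/8312 + 309/431) - 47671 = 6178895/3582472 - 47671 = -170773843817/3582472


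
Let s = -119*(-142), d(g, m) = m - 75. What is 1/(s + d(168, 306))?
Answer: 1/17129 ≈ 5.8381e-5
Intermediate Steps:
d(g, m) = -75 + m
s = 16898
1/(s + d(168, 306)) = 1/(16898 + (-75 + 306)) = 1/(16898 + 231) = 1/17129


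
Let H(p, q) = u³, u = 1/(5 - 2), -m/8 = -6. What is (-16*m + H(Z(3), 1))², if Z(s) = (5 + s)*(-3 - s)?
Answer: 429940225/729 ≈ 5.8977e+5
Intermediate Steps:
m = 48 (m = -8*(-6) = 48)
Z(s) = (-3 - s)*(5 + s)
u = ⅓ (u = 1/3 = ⅓ ≈ 0.33333)
H(p, q) = 1/27 (H(p, q) = (⅓)³ = 1/27)
(-16*m + H(Z(3), 1))² = (-16*48 + 1/27)² = (-768 + 1/27)² = (-20735/27)² = 429940225/729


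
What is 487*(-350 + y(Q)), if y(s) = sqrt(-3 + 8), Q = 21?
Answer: -170450 + 487*sqrt(5) ≈ -1.6936e+5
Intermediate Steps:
y(s) = sqrt(5)
487*(-350 + y(Q)) = 487*(-350 + sqrt(5)) = -170450 + 487*sqrt(5)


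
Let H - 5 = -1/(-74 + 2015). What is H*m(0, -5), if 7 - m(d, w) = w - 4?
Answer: 155264/1941 ≈ 79.992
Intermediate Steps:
m(d, w) = 11 - w (m(d, w) = 7 - (w - 4) = 7 - (-4 + w) = 7 + (4 - w) = 11 - w)
H = 9704/1941 (H = 5 - 1/(-74 + 2015) = 5 - 1/1941 = 9704/1941 ≈ 4.9995)
H*m(0, -5) = 9704*(11 - 1*(-5))/1941 = 9704*(11 + 5)/1941 = (9704/1941)*16 = 155264/1941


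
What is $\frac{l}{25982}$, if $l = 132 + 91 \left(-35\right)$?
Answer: $- \frac{3053}{25982} \approx -0.1175$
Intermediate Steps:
$l = -3053$ ($l = 132 - 3185 = -3053$)
$\frac{l}{25982} = - \frac{3053}{25982}$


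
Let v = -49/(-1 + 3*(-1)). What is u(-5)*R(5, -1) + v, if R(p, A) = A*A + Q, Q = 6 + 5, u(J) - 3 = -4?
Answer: ¼ ≈ 0.25000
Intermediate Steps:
u(J) = -1 (u(J) = 3 - 4 = -1)
Q = 11
R(p, A) = 11 + A² (R(p, A) = A*A + 11 = A² + 11 = 11 + A²)
v = 49/4 (v = -49/(-1 - 3) = -49/(-4) = -49*(-¼) = 49/4 ≈ 12.250)
u(-5)*R(5, -1) + v = -(11 + (-1)²) + 49/4 = -(11 + 1) + 49/4 = -1*12 + 49/4 = -12 + 49/4 = ¼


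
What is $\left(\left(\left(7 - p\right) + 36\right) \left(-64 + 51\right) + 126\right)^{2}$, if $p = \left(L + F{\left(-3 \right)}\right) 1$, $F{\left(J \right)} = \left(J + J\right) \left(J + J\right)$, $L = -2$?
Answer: $81$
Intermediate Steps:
$F{\left(J \right)} = 4 J^{2}$ ($F{\left(J \right)} = 2 J 2 J = 4 J^{2}$)
$p = 34$ ($p = \left(-2 + 4 \left(-3\right)^{2}\right) 1 = \left(-2 + 4 \cdot 9\right) 1 = \left(-2 + 36\right) 1 = 34 \cdot 1 = 34$)
$\left(\left(\left(7 - p\right) + 36\right) \left(-64 + 51\right) + 126\right)^{2} = \left(\left(\left(7 - 34\right) + 36\right) \left(-64 + 51\right) + 126\right)^{2} = \left(\left(\left(7 - 34\right) + 36\right) \left(-13\right) + 126\right)^{2} = \left(\left(-27 + 36\right) \left(-13\right) + 126\right)^{2} = \left(9 \left(-13\right) + 126\right)^{2} = \left(-117 + 126\right)^{2} = 9^{2} = 81$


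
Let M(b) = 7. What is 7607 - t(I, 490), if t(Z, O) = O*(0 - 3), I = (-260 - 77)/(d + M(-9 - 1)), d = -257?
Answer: 9077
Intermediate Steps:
I = 337/250 (I = (-260 - 77)/(-257 + 7) = -337/(-250) = -337*(-1/250) = 337/250 ≈ 1.3480)
t(Z, O) = -3*O (t(Z, O) = O*(-3) = -3*O)
7607 - t(I, 490) = 7607 - (-3)*490 = 7607 - 1*(-1470) = 7607 + 1470 = 9077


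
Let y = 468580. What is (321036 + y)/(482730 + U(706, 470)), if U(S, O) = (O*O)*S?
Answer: 394808/78219065 ≈ 0.0050475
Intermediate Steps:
U(S, O) = S*O**2 (U(S, O) = O**2*S = S*O**2)
(321036 + y)/(482730 + U(706, 470)) = (321036 + 468580)/(482730 + 706*470**2) = 789616/(482730 + 706*220900) = 789616/(482730 + 155955400) = 789616/156438130 = 789616*(1/156438130) = 394808/78219065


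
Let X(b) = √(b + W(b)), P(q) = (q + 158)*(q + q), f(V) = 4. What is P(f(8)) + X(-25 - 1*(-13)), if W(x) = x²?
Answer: 1296 + 2*√33 ≈ 1307.5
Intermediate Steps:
P(q) = 2*q*(158 + q) (P(q) = (158 + q)*(2*q) = 2*q*(158 + q))
X(b) = √(b + b²)
P(f(8)) + X(-25 - 1*(-13)) = 2*4*(158 + 4) + √((-25 - 1*(-13))*(1 + (-25 - 1*(-13)))) = 2*4*162 + √((-25 + 13)*(1 + (-25 + 13))) = 1296 + √(-12*(1 - 12)) = 1296 + √(-12*(-11)) = 1296 + √132 = 1296 + 2*√33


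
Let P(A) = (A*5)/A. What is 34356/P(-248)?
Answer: 34356/5 ≈ 6871.2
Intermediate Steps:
P(A) = 5 (P(A) = (5*A)/A = 5)
34356/P(-248) = 34356/5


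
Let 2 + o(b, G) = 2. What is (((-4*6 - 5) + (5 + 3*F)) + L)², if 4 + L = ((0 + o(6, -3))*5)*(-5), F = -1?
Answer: 961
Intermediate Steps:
o(b, G) = 0 (o(b, G) = -2 + 2 = 0)
L = -4 (L = -4 + ((0 + 0)*5)*(-5) = -4 + (0*5)*(-5) = -4 + 0*(-5) = -4 + 0 = -4)
(((-4*6 - 5) + (5 + 3*F)) + L)² = (((-4*6 - 5) + (5 + 3*(-1))) - 4)² = (((-24 - 5) + (5 - 3)) - 4)² = ((-29 + 2) - 4)² = (-27 - 4)² = (-31)² = 961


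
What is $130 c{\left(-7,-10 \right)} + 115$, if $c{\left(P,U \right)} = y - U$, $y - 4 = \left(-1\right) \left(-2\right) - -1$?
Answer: $2325$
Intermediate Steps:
$y = 7$ ($y = 4 - -3 = 4 + \left(2 + 1\right) = 4 + 3 = 7$)
$c{\left(P,U \right)} = 7 - U$
$130 c{\left(-7,-10 \right)} + 115 = 130 \left(7 - -10\right) + 115 = 130 \left(7 + 10\right) + 115 = 130 \cdot 17 + 115 = 2210 + 115 = 2325$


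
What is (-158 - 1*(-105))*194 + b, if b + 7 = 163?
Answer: -10126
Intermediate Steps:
b = 156 (b = -7 + 163 = 156)
(-158 - 1*(-105))*194 + b = (-158 - 1*(-105))*194 + 156 = (-158 + 105)*194 + 156 = -53*194 + 156 = -10282 + 156 = -10126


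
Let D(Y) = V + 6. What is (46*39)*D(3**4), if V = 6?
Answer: 21528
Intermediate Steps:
D(Y) = 12 (D(Y) = 6 + 6 = 12)
(46*39)*D(3**4) = (46*39)*12 = 1794*12 = 21528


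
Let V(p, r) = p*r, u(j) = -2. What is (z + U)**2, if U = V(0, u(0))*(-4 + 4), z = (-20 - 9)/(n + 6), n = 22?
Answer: 841/784 ≈ 1.0727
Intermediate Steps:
z = -29/28 (z = (-20 - 9)/(22 + 6) = -29/28 ≈ -1.0357)
U = 0 (U = (0*(-2))*(-4 + 4) = 0*0 = 0)
(z + U)**2 = (-29/28 + 0)**2 = (-29/28)**2 = 841/784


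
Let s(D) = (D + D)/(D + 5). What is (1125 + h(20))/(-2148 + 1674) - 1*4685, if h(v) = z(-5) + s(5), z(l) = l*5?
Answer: -740597/158 ≈ -4687.3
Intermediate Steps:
z(l) = 5*l
s(D) = 2*D/(5 + D) (s(D) = (2*D)/(5 + D) = 2*D/(5 + D))
h(v) = -24 (h(v) = 5*(-5) + 2*5/(5 + 5) = -25 + 2*5/10 = -25 + 2*5*(⅒) = -25 + 1 = -24)
(1125 + h(20))/(-2148 + 1674) - 1*4685 = (1125 - 24)/(-2148 + 1674) - 1*4685 = 1101/(-474) - 4685 = 1101*(-1/474) - 4685 = -367/158 - 4685 = -740597/158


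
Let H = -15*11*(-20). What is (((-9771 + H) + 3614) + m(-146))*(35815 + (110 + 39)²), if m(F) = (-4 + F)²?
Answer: 1139608288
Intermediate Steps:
H = 3300 (H = -165*(-20) = 3300)
(((-9771 + H) + 3614) + m(-146))*(35815 + (110 + 39)²) = (((-9771 + 3300) + 3614) + (-4 - 146)²)*(35815 + (110 + 39)²) = ((-6471 + 3614) + (-150)²)*(35815 + 149²) = (-2857 + 22500)*(35815 + 22201) = 19643*58016 = 1139608288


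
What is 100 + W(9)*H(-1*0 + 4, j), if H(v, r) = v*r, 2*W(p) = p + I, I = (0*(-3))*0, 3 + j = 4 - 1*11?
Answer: -80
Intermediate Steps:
j = -10 (j = -3 + (4 - 1*11) = -3 + (4 - 11) = -3 - 7 = -10)
I = 0 (I = 0*0 = 0)
W(p) = p/2 (W(p) = (p + 0)/2 = p/2)
H(v, r) = r*v
100 + W(9)*H(-1*0 + 4, j) = 100 + ((1/2)*9)*(-10*(-1*0 + 4)) = 100 + 9*(-10*(0 + 4))/2 = 100 + 9*(-10*4)/2 = 100 + (9/2)*(-40) = 100 - 180 = -80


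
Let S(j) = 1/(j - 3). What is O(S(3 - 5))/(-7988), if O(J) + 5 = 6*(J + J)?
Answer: 37/39940 ≈ 0.00092639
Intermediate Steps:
S(j) = 1/(-3 + j)
O(J) = -5 + 12*J (O(J) = -5 + 6*(J + J) = -5 + 6*(2*J) = -5 + 12*J)
O(S(3 - 5))/(-7988) = (-5 + 12/(-3 + (3 - 5)))/(-7988) = (-5 + 12/(-3 - 2))*(-1/7988) = (-5 + 12/(-5))*(-1/7988) = (-5 + 12*(-⅕))*(-1/7988) = (-5 - 12/5)*(-1/7988) = -37/5*(-1/7988) = 37/39940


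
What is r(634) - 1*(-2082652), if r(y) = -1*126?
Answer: 2082526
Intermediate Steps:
r(y) = -126
r(634) - 1*(-2082652) = -126 - 1*(-2082652) = -126 + 2082652 = 2082526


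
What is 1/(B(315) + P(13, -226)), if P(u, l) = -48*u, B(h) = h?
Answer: -1/309 ≈ -0.0032362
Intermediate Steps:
1/(B(315) + P(13, -226)) = 1/(315 - 48*13) = 1/(315 - 624) = 1/(-309) = -1/309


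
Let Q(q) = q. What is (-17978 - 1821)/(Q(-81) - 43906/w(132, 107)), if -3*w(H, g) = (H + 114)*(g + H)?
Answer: 194010401/771766 ≈ 251.39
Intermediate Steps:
w(H, g) = -(114 + H)*(H + g)/3 (w(H, g) = -(H + 114)*(g + H)/3 = -(114 + H)*(H + g)/3)
(-17978 - 1821)/(Q(-81) - 43906/w(132, 107)) = (-17978 - 1821)/(-81 - 43906/(-38*132 - 38*107 - ⅓*132² - ⅓*132*107)) = -19799/(-81 - 43906/(-5016 - 4066 - ⅓*17424 - 4708)) = -19799/(-81 - 43906/(-5016 - 4066 - 5808 - 4708)) = -19799/(-81 - 43906/(-19598)) = -19799/(-81 - 43906*(-1/19598)) = -19799/(-81 + 21953/9799) = -19799/(-771766/9799) = -19799*(-9799/771766) = 194010401/771766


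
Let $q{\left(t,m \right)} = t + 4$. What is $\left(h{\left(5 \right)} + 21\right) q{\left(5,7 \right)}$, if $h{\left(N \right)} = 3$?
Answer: $216$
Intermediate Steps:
$q{\left(t,m \right)} = 4 + t$
$\left(h{\left(5 \right)} + 21\right) q{\left(5,7 \right)} = \left(3 + 21\right) \left(4 + 5\right) = 24 \cdot 9 = 216$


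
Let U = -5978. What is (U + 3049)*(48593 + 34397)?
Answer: -243077710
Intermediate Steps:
(U + 3049)*(48593 + 34397) = (-5978 + 3049)*(48593 + 34397) = -2929*82990 = -243077710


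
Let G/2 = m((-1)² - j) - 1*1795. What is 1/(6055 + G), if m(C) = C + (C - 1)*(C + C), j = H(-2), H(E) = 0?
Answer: 1/2467 ≈ 0.00040535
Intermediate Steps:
j = 0
m(C) = C + 2*C*(-1 + C) (m(C) = C + (-1 + C)*(2*C) = C + 2*C*(-1 + C))
G = -3588 (G = 2*(((-1)² - 1*0)*(-1 + 2*((-1)² - 1*0)) - 1*1795) = 2*((1 + 0)*(-1 + 2*(1 + 0)) - 1795) = 2*(1*(-1 + 2*1) - 1795) = 2*(1*(-1 + 2) - 1795) = 2*(1*1 - 1795) = 2*(1 - 1795) = 2*(-1794) = -3588)
1/(6055 + G) = 1/(6055 - 3588) = 1/2467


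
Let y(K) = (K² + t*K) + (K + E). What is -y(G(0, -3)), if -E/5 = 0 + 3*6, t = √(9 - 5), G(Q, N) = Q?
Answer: 90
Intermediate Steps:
t = 2 (t = √4 = 2)
E = -90 (E = -5*(0 + 3*6) = -5*(0 + 18) = -5*18 = -90)
y(K) = -90 + K² + 3*K (y(K) = (K² + 2*K) + (K - 90) = (K² + 2*K) + (-90 + K) = -90 + K² + 3*K)
-y(G(0, -3)) = -(-90 + 0² + 3*0) = -(-90 + 0 + 0) = -1*(-90) = 90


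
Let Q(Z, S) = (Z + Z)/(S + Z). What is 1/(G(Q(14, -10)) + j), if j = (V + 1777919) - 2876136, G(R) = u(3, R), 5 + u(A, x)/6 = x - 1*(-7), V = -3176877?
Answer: -1/4275040 ≈ -2.3392e-7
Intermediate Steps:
Q(Z, S) = 2*Z/(S + Z) (Q(Z, S) = (2*Z)/(S + Z) = 2*Z/(S + Z))
u(A, x) = 12 + 6*x (u(A, x) = -30 + 6*(x - 1*(-7)) = -30 + 6*(x + 7) = -30 + 6*(7 + x) = -30 + (42 + 6*x) = 12 + 6*x)
G(R) = 12 + 6*R
j = -4275094 (j = (-3176877 + 1777919) - 2876136 = -1398958 - 2876136 = -4275094)
1/(G(Q(14, -10)) + j) = 1/((12 + 6*(2*14/(-10 + 14))) - 4275094) = 1/((12 + 6*(2*14/4)) - 4275094) = 1/((12 + 6*(2*14*(1/4))) - 4275094) = 1/((12 + 6*7) - 4275094) = 1/((12 + 42) - 4275094) = 1/(54 - 4275094) = 1/(-4275040) = -1/4275040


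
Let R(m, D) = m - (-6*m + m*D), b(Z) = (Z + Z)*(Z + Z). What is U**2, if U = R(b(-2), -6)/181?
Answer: 43264/32761 ≈ 1.3206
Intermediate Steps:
b(Z) = 4*Z**2 (b(Z) = (2*Z)*(2*Z) = 4*Z**2)
R(m, D) = 7*m - D*m (R(m, D) = m - (-6*m + D*m) = m + (6*m - D*m) = 7*m - D*m)
U = 208/181 (U = ((4*(-2)**2)*(7 - 1*(-6)))/181 = ((4*4)*(7 + 6))*(1/181) = (16*13)*(1/181) = 208*(1/181) = 208/181 ≈ 1.1492)
U**2 = (208/181)**2 = 43264/32761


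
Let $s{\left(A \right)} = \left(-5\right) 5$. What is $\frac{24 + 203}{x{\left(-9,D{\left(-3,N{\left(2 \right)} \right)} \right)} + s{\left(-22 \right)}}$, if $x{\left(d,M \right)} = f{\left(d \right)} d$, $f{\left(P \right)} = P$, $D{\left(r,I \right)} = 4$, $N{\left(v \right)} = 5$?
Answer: $\frac{227}{56} \approx 4.0536$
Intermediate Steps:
$s{\left(A \right)} = -25$
$x{\left(d,M \right)} = d^{2}$ ($x{\left(d,M \right)} = d d = d^{2}$)
$\frac{24 + 203}{x{\left(-9,D{\left(-3,N{\left(2 \right)} \right)} \right)} + s{\left(-22 \right)}} = \frac{24 + 203}{\left(-9\right)^{2} - 25} = \frac{227}{81 - 25} = \frac{227}{56}$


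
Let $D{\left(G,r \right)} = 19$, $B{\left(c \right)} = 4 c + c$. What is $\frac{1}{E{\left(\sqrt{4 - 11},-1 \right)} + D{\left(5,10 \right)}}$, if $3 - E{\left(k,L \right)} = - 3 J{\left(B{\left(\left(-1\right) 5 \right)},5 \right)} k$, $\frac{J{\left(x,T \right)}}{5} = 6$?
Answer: $\frac{11}{28592} - \frac{45 i \sqrt{7}}{28592} \approx 0.00038472 - 0.0041641 i$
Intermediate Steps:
$B{\left(c \right)} = 5 c$
$J{\left(x,T \right)} = 30$ ($J{\left(x,T \right)} = 5 \cdot 6 = 30$)
$E{\left(k,L \right)} = 3 + 90 k$ ($E{\left(k,L \right)} = 3 - \left(-3\right) 30 k = 3 - - 90 k = 3 + 90 k$)
$\frac{1}{E{\left(\sqrt{4 - 11},-1 \right)} + D{\left(5,10 \right)}} = \frac{1}{\left(3 + 90 \sqrt{4 - 11}\right) + 19} = \frac{1}{\left(3 + 90 \sqrt{-7}\right) + 19} = \frac{1}{\left(3 + 90 i \sqrt{7}\right) + 19} = \frac{1}{22 + 90 i \sqrt{7}}$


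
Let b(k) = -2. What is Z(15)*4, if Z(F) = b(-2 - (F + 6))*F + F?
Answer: -60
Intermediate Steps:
Z(F) = -F (Z(F) = -2*F + F = -F)
Z(15)*4 = -1*15*4 = -15*4 = -60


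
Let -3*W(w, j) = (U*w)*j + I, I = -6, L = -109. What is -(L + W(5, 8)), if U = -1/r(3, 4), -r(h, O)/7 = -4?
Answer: 2237/21 ≈ 106.52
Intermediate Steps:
r(h, O) = 28 (r(h, O) = -7*(-4) = 28)
U = -1/28 ≈ -0.035714
W(w, j) = 2 + j*w/84 (W(w, j) = -((-w/28)*j - 6)/3 = -(-j*w/28 - 6)/3 = -(-6 - j*w/28)/3 = 2 + j*w/84)
-(L + W(5, 8)) = -(-109 + (2 + (1/84)*8*5)) = -(-109 + (2 + 10/21)) = -(-109 + 52/21) = -1*(-2237/21) = 2237/21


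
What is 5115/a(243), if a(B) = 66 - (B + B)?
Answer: -341/28 ≈ -12.179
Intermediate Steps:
a(B) = 66 - 2*B
5115/a(243) = 5115/(66 - 2*243) = 5115/(66 - 486) = 5115/(-420) = 5115*(-1/420) = -341/28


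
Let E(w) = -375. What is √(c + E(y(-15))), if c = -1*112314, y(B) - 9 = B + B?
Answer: 3*I*√12521 ≈ 335.69*I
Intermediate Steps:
y(B) = 9 + 2*B (y(B) = 9 + (B + B) = 9 + 2*B)
c = -112314
√(c + E(y(-15))) = √(-112314 - 375) = √(-112689) = 3*I*√12521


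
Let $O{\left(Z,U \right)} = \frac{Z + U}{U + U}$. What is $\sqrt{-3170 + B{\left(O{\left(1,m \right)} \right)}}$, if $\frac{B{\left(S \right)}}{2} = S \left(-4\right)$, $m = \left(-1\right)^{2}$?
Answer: $i \sqrt{3178} \approx 56.374 i$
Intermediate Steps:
$m = 1$
$O{\left(Z,U \right)} = \frac{U + Z}{2 U}$
$B{\left(S \right)} = - 8 S$ ($B{\left(S \right)} = 2 S \left(-4\right) = 2 \left(- 4 S\right) = - 8 S$)
$\sqrt{-3170 + B{\left(O{\left(1,m \right)} \right)}} = \sqrt{-3170 - 8 \frac{1 + 1}{2 \cdot 1}} = \sqrt{-3170 - 8 \cdot \frac{1}{2} \cdot 1 \cdot 2} = \sqrt{-3170 - 8} = \sqrt{-3178} = i \sqrt{3178}$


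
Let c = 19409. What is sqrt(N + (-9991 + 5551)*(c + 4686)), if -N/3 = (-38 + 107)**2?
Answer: 43*I*sqrt(57867) ≈ 10344.0*I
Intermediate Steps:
N = -14283 (N = -3*(-38 + 107)**2 = -3*69**2 = -3*4761 = -14283)
sqrt(N + (-9991 + 5551)*(c + 4686)) = sqrt(-14283 + (-9991 + 5551)*(19409 + 4686)) = sqrt(-14283 - 4440*24095) = sqrt(-14283 - 106981800) = sqrt(-106996083) = 43*I*sqrt(57867)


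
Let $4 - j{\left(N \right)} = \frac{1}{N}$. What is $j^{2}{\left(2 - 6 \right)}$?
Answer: $\frac{289}{16} \approx 18.063$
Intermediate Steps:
$j{\left(N \right)} = 4 - \frac{1}{N}$
$j^{2}{\left(2 - 6 \right)} = \left(4 - \frac{1}{2 - 6}\right)^{2} = \left(4 - \frac{1}{-4}\right)^{2} = \left(4 - - \frac{1}{4}\right)^{2} = \left(4 + \frac{1}{4}\right)^{2} = \left(\frac{17}{4}\right)^{2} = \frac{289}{16}$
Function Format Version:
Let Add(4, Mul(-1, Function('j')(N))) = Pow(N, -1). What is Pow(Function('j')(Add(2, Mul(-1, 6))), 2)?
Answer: Rational(289, 16) ≈ 18.063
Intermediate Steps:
Function('j')(N) = Add(4, Mul(-1, Pow(N, -1)))
Pow(Function('j')(Add(2, Mul(-1, 6))), 2) = Pow(Add(4, Mul(-1, Pow(Add(2, Mul(-1, 6)), -1))), 2) = Pow(Add(4, Mul(-1, Pow(Add(2, -6), -1))), 2) = Pow(Add(4, Mul(-1, Pow(-4, -1))), 2) = Pow(Add(4, Mul(-1, Rational(-1, 4))), 2) = Pow(Add(4, Rational(1, 4)), 2) = Pow(Rational(17, 4), 2) = Rational(289, 16)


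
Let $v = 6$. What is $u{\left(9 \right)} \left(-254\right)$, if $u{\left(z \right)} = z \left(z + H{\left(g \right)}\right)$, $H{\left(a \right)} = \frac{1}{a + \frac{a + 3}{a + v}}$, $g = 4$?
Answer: $- \frac{989838}{47} \approx -21060.0$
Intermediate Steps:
$H{\left(a \right)} = \frac{1}{a + \frac{3 + a}{6 + a}}$ ($H{\left(a \right)} = \frac{1}{a + \frac{a + 3}{a + 6}} = \frac{1}{a + \frac{3 + a}{6 + a}}$)
$u{\left(z \right)} = z \left(\frac{10}{47} + z\right)$ ($u{\left(z \right)} = z \left(z + \frac{6 + 4}{3 + 4^{2} + 7 \cdot 4}\right) = z \left(z + \frac{1}{3 + 16 + 28} \cdot 10\right) = z \left(z + \frac{1}{47} \cdot 10\right) = z \left(z + \frac{10}{47}\right) = z \left(\frac{10}{47} + z\right)$)
$u{\left(9 \right)} \left(-254\right) = \frac{1}{47} \cdot 9 \left(10 + 47 \cdot 9\right) \left(-254\right) = \frac{1}{47} \cdot 9 \left(10 + 423\right) \left(-254\right) = \frac{1}{47} \cdot 9 \cdot 433 \left(-254\right) = \frac{3897}{47} \left(-254\right) = - \frac{989838}{47}$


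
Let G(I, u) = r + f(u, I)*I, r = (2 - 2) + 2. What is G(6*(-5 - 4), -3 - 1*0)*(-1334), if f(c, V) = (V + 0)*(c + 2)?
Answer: 3887276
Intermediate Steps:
f(c, V) = V*(2 + c)
r = 2 (r = 0 + 2 = 2)
G(I, u) = 2 + I²*(2 + u) (G(I, u) = 2 + (I*(2 + u))*I = 2 + I²*(2 + u))
G(6*(-5 - 4), -3 - 1*0)*(-1334) = (2 + (6*(-5 - 4))²*(2 + (-3 - 1*0)))*(-1334) = (2 + (6*(-9))²*(2 + (-3 + 0)))*(-1334) = (2 + (-54)²*(2 - 3))*(-1334) = (2 + 2916*(-1))*(-1334) = (2 - 2916)*(-1334) = -2914*(-1334) = 3887276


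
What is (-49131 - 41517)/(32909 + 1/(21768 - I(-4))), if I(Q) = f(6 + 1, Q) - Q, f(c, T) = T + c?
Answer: -986295564/358066375 ≈ -2.7545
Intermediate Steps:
I(Q) = 7 (I(Q) = (Q + (6 + 1)) - Q = (Q + 7) - Q = (7 + Q) - Q = 7)
(-49131 - 41517)/(32909 + 1/(21768 - I(-4))) = (-49131 - 41517)/(32909 + 1/(21768 - 1*7)) = -90648/(32909 + 1/(21768 - 7)) = -90648/(32909 + 1/21761) = -90648/716132750/21761 = -90648*21761/716132750 = -986295564/358066375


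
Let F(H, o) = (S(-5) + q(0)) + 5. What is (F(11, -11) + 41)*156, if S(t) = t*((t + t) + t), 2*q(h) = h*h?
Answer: 18876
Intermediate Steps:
q(h) = h²/2 (q(h) = (h*h)/2 = h²/2)
S(t) = 3*t² (S(t) = t*(2*t + t) = t*(3*t) = 3*t²)
F(H, o) = 80 (F(H, o) = (3*(-5)² + (½)*0²) + 5 = (3*25 + (½)*0) + 5 = (75 + 0) + 5 = 75 + 5 = 80)
(F(11, -11) + 41)*156 = (80 + 41)*156 = 121*156 = 18876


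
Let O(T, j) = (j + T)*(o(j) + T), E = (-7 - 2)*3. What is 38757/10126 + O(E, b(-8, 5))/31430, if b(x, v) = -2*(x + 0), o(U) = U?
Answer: 304839439/79565045 ≈ 3.8313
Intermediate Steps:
E = -27 (E = -9*3 = -27)
b(x, v) = -2*x
O(T, j) = (T + j)**2 (O(T, j) = (j + T)*(j + T) = (T + j)*(T + j) = (T + j)**2)
38757/10126 + O(E, b(-8, 5))/31430 = 38757/10126 + ((-27)**2 + (-2*(-8))**2 + 2*(-27)*(-2*(-8)))/31430 = 38757*(1/10126) + (729 + 16**2 + 2*(-27)*16)*(1/31430) = 38757/10126 + (729 + 256 - 864)*(1/31430) = 38757/10126 + 121*(1/31430) = 38757/10126 + 121/31430 = 304839439/79565045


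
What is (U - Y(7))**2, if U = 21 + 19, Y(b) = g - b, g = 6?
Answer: 1681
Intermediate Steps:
Y(b) = 6 - b
U = 40
(U - Y(7))**2 = (40 - (6 - 1*7))**2 = (40 - (6 - 7))**2 = (40 - 1*(-1))**2 = (40 + 1)**2 = 41**2 = 1681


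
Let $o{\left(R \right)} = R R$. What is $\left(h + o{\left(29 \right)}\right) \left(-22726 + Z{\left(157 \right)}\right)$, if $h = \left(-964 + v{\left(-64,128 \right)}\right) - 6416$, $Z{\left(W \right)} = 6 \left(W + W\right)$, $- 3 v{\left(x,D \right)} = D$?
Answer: $\frac{411525290}{3} \approx 1.3718 \cdot 10^{8}$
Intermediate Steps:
$o{\left(R \right)} = R^{2}$
$v{\left(x,D \right)} = - \frac{D}{3}$
$Z{\left(W \right)} = 12 W$ ($Z{\left(W \right)} = 6 \cdot 2 W = 12 W$)
$h = - \frac{22268}{3}$ ($h = \left(-964 - \frac{128}{3}\right) - 6416 = - \frac{3020}{3} - 6416 = - \frac{22268}{3} \approx -7422.7$)
$\left(h + o{\left(29 \right)}\right) \left(-22726 + Z{\left(157 \right)}\right) = \left(- \frac{22268}{3} + 29^{2}\right) \left(-22726 + 12 \cdot 157\right) = \left(- \frac{22268}{3} + 841\right) \left(-22726 + 1884\right) = \left(- \frac{19745}{3}\right) \left(-20842\right) = \frac{411525290}{3}$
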